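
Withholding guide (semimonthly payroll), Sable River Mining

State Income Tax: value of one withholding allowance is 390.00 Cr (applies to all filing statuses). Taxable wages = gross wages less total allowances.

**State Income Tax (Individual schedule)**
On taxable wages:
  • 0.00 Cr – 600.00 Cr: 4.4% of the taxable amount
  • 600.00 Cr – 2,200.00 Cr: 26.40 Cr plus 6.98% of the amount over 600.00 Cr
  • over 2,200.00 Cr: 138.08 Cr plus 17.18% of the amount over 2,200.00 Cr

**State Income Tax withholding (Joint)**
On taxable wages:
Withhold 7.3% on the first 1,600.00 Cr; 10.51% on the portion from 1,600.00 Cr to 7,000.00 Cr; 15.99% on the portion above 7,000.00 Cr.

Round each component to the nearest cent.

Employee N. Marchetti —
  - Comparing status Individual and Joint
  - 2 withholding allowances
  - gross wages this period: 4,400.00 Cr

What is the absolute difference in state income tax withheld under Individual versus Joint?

State Income Tax (Individual): taxable = 4,400.00 Cr − 2×390.00 Cr = 3,620.00 Cr
  138.08 Cr + 17.18% × (3,620.00 Cr − 2,200.00 Cr) = 138.08 Cr + 17.18% × 1,420.00 Cr = 382.04 Cr
State Income Tax (Joint): taxable = 4,400.00 Cr − 2×390.00 Cr = 3,620.00 Cr
  116.80 Cr + 10.51% × (3,620.00 Cr − 1,600.00 Cr) = 116.80 Cr + 10.51% × 2,020.00 Cr = 329.10 Cr
Difference: |382.04 Cr − 329.10 Cr| = 52.94 Cr (higher under Individual)

52.94 Cr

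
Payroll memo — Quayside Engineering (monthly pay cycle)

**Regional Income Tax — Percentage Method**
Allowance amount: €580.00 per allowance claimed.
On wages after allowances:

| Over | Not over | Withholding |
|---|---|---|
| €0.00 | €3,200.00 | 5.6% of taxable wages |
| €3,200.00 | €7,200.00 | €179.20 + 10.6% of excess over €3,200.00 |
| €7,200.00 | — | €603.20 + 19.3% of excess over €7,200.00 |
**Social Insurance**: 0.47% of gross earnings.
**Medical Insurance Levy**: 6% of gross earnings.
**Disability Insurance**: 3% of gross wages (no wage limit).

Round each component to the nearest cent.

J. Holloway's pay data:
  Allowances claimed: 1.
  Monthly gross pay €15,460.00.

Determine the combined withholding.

€3,549.50

Regional Income Tax: taxable = €15,460.00 − 1×€580.00 = €14,880.00
  €603.20 + 19.3% × (€14,880.00 − €7,200.00) = €603.20 + 19.3% × €7,680.00 = €2,085.44
Social Insurance: 0.47% × €15,460.00 = €72.66
Medical Insurance Levy: 6% × €15,460.00 = €927.60
Disability Insurance: 3% × €15,460.00 = €463.80
Total: €2,085.44 + €72.66 + €927.60 + €463.80 = €3,549.50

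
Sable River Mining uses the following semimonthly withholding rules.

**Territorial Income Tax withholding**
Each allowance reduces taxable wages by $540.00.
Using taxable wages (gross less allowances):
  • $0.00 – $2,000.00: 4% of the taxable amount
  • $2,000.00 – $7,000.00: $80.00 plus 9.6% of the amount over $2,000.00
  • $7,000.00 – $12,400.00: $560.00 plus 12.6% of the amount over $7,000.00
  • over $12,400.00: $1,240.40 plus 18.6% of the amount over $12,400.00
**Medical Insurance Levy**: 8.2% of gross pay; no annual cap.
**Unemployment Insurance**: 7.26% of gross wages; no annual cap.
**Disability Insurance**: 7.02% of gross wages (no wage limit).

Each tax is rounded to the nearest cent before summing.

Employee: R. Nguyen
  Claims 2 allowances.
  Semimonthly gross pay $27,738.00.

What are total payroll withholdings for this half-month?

$10,127.90

Territorial Income Tax: taxable = $27,738.00 − 2×$540.00 = $26,658.00
  $1,240.40 + 18.6% × ($26,658.00 − $12,400.00) = $1,240.40 + 18.6% × $14,258.00 = $3,892.39
Medical Insurance Levy: 8.2% × $27,738.00 = $2,274.52
Unemployment Insurance: 7.26% × $27,738.00 = $2,013.78
Disability Insurance: 7.02% × $27,738.00 = $1,947.21
Total: $3,892.39 + $2,274.52 + $2,013.78 + $1,947.21 = $10,127.90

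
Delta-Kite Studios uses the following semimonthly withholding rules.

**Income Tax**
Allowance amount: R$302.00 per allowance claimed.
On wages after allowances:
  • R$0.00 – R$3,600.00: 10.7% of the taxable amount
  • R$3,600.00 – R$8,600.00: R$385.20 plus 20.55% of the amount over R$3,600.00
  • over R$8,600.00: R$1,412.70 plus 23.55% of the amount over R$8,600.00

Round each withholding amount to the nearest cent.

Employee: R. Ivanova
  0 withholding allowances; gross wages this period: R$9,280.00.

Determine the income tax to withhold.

Income Tax: taxable = R$9,280.00
  R$1,412.70 + 23.55% × (R$9,280.00 − R$8,600.00) = R$1,412.70 + 23.55% × R$680.00 = R$1,572.84

R$1,572.84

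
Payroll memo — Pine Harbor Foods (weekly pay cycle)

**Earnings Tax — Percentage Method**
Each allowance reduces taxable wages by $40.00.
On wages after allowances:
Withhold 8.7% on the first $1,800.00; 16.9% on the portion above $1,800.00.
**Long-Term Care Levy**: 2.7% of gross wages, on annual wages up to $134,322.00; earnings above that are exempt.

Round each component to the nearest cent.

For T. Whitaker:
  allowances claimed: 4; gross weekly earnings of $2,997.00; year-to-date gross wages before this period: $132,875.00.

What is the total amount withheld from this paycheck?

$370.92

Earnings Tax: taxable = $2,997.00 − 4×$40.00 = $2,837.00
  $156.60 + 16.9% × ($2,837.00 − $1,800.00) = $156.60 + 16.9% × $1,037.00 = $331.85
Long-Term Care Levy: cap $134,322.00 − YTD $132,875.00 = $1,447.00 subject; 2.7% × $1,447.00 = $39.07
Total: $331.85 + $39.07 = $370.92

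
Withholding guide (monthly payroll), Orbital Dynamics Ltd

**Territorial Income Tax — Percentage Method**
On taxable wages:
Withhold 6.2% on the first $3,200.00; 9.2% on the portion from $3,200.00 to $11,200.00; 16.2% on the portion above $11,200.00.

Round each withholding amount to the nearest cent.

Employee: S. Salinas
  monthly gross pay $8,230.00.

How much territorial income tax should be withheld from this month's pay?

Territorial Income Tax: taxable = $8,230.00
  $198.40 + 9.2% × ($8,230.00 − $3,200.00) = $198.40 + 9.2% × $5,030.00 = $661.16

$661.16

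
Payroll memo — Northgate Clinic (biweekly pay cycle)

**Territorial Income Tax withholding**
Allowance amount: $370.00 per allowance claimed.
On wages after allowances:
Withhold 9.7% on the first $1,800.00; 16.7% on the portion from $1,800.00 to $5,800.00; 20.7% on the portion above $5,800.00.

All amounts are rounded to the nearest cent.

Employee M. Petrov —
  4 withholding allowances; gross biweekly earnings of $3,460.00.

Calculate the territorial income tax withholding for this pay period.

Territorial Income Tax: taxable = $3,460.00 − 4×$370.00 = $1,980.00
  $174.60 + 16.7% × ($1,980.00 − $1,800.00) = $174.60 + 16.7% × $180.00 = $204.66

$204.66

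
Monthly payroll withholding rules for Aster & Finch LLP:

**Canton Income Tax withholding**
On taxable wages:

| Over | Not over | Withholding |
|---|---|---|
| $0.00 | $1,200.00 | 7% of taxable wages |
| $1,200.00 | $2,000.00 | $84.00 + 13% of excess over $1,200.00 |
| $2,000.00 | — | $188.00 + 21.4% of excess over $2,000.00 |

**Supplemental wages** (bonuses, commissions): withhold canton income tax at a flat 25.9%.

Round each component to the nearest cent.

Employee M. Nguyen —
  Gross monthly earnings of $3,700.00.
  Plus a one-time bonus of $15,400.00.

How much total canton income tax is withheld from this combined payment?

Canton Income Tax: taxable = $3,700.00
  $188.00 + 21.4% × ($3,700.00 − $2,000.00) = $188.00 + 21.4% × $1,700.00 = $551.80
Supplemental (25.9% flat on bonus): 25.9% × $15,400.00 = $3,988.60
Total canton income tax: $551.80 + $3,988.60 = $4,540.40

$4,540.40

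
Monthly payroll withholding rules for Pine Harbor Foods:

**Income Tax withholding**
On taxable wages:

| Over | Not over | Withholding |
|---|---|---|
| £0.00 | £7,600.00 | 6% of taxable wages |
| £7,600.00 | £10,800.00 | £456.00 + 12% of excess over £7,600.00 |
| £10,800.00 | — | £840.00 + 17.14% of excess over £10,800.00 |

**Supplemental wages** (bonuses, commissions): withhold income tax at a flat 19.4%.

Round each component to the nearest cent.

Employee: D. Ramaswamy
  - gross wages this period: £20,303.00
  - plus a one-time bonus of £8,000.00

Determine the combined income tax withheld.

Income Tax: taxable = £20,303.00
  £840.00 + 17.14% × (£20,303.00 − £10,800.00) = £840.00 + 17.14% × £9,503.00 = £2,468.81
Supplemental (19.4% flat on bonus): 19.4% × £8,000.00 = £1,552.00
Total income tax: £2,468.81 + £1,552.00 = £4,020.81

£4,020.81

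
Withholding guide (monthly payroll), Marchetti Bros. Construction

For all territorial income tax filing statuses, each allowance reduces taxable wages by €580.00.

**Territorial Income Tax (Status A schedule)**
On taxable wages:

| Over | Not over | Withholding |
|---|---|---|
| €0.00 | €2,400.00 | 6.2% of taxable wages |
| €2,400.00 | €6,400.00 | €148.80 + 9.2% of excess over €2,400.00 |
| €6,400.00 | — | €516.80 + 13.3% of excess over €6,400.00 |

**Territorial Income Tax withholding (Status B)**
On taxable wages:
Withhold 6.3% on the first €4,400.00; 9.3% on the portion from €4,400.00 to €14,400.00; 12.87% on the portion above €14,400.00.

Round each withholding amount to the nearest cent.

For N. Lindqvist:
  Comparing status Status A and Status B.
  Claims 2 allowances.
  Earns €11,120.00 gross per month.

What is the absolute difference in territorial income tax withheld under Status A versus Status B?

Territorial Income Tax (Status A): taxable = €11,120.00 − 2×€580.00 = €9,960.00
  €516.80 + 13.3% × (€9,960.00 − €6,400.00) = €516.80 + 13.3% × €3,560.00 = €990.28
Territorial Income Tax (Status B): taxable = €11,120.00 − 2×€580.00 = €9,960.00
  €277.20 + 9.3% × (€9,960.00 − €4,400.00) = €277.20 + 9.3% × €5,560.00 = €794.28
Difference: |€990.28 − €794.28| = €196.00 (higher under Status A)

€196.00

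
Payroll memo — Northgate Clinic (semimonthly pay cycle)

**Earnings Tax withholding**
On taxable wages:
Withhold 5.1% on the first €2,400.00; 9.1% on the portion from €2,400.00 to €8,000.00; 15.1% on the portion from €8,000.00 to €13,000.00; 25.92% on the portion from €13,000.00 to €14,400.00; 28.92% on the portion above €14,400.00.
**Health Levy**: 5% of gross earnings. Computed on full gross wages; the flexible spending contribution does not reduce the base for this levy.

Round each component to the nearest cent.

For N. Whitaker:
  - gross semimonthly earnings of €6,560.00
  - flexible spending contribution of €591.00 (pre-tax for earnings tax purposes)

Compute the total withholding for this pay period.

Earnings Tax: taxable = €6,560.00 − €591.00 = €5,969.00
  €122.40 + 9.1% × (€5,969.00 − €2,400.00) = €122.40 + 9.1% × €3,569.00 = €447.18
Health Levy: 5% × €6,560.00 = €328.00
Total: €447.18 + €328.00 = €775.18

€775.18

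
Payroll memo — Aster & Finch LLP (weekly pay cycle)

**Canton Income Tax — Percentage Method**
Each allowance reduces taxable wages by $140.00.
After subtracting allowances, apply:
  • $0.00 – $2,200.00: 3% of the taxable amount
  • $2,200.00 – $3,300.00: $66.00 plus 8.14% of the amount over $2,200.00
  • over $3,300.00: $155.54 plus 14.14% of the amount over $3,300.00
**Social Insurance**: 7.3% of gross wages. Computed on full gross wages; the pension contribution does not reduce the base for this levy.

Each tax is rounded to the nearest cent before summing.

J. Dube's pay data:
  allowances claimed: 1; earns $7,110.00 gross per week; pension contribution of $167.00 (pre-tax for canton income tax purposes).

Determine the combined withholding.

Canton Income Tax: taxable = $7,110.00 − $167.00 − 1×$140.00 = $6,803.00
  $155.54 + 14.14% × ($6,803.00 − $3,300.00) = $155.54 + 14.14% × $3,503.00 = $650.86
Social Insurance: 7.3% × $7,110.00 = $519.03
Total: $650.86 + $519.03 = $1,169.89

$1,169.89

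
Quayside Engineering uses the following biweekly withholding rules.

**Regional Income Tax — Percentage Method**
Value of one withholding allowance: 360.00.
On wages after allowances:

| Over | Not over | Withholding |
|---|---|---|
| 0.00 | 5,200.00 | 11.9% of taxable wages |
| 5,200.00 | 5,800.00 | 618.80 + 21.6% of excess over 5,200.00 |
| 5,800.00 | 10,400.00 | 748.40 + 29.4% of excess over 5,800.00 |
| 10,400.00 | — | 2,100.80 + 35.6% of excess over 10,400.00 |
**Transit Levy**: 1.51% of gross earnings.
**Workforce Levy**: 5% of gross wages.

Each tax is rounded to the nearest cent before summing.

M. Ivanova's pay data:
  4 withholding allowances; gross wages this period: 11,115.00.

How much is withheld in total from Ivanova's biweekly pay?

2,611.24

Regional Income Tax: taxable = 11,115.00 − 4×360.00 = 9,675.00
  748.40 + 29.4% × (9,675.00 − 5,800.00) = 748.40 + 29.4% × 3,875.00 = 1,887.65
Transit Levy: 1.51% × 11,115.00 = 167.84
Workforce Levy: 5% × 11,115.00 = 555.75
Total: 1,887.65 + 167.84 + 555.75 = 2,611.24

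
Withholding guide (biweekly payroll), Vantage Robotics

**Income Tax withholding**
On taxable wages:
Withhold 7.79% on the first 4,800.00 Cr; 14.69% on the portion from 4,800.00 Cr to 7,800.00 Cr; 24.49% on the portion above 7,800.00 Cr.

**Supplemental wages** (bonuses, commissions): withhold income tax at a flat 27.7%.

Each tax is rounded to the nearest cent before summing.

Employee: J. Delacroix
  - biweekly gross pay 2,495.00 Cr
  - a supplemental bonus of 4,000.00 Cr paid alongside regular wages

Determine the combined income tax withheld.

Income Tax: taxable = 2,495.00 Cr
  7.79% × 2,495.00 Cr = 194.36 Cr
Supplemental (27.7% flat on bonus): 27.7% × 4,000.00 Cr = 1,108.00 Cr
Total income tax: 194.36 Cr + 1,108.00 Cr = 1,302.36 Cr

1,302.36 Cr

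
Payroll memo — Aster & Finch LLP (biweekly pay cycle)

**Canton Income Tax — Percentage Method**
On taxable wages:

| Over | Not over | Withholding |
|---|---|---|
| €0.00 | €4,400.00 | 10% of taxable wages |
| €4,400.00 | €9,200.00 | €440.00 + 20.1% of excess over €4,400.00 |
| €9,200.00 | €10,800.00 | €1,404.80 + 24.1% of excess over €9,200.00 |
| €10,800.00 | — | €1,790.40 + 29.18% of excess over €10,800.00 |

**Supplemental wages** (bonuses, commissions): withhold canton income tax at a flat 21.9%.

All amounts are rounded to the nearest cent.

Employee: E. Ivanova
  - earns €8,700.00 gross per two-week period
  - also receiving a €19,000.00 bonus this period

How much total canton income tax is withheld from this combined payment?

€5,465.30

Canton Income Tax: taxable = €8,700.00
  €440.00 + 20.1% × (€8,700.00 − €4,400.00) = €440.00 + 20.1% × €4,300.00 = €1,304.30
Supplemental (21.9% flat on bonus): 21.9% × €19,000.00 = €4,161.00
Total canton income tax: €1,304.30 + €4,161.00 = €5,465.30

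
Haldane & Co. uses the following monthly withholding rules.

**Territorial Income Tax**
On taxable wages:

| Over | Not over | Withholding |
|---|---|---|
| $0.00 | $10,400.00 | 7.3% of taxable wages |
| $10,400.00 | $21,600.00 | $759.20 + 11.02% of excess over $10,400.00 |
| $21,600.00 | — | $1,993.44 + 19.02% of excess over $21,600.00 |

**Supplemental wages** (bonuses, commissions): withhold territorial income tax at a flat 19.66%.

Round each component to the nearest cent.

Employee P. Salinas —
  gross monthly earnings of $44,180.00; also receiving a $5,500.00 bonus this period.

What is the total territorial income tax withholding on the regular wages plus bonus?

Territorial Income Tax: taxable = $44,180.00
  $1,993.44 + 19.02% × ($44,180.00 − $21,600.00) = $1,993.44 + 19.02% × $22,580.00 = $6,288.16
Supplemental (19.66% flat on bonus): 19.66% × $5,500.00 = $1,081.30
Total territorial income tax: $6,288.16 + $1,081.30 = $7,369.46

$7,369.46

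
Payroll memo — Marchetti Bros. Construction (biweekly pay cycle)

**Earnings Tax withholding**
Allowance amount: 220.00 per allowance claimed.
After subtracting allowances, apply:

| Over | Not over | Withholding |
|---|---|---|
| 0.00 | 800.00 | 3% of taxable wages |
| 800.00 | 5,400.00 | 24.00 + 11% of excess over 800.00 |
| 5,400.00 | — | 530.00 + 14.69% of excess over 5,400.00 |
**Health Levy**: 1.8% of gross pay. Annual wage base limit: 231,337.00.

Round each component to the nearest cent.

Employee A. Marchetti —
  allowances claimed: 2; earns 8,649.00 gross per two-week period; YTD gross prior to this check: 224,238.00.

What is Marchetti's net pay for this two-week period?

7,578.58

Earnings Tax: taxable = 8,649.00 − 2×220.00 = 8,209.00
  530.00 + 14.69% × (8,209.00 − 5,400.00) = 530.00 + 14.69% × 2,809.00 = 942.64
Health Levy: cap 231,337.00 − YTD 224,238.00 = 7,099.00 subject; 1.8% × 7,099.00 = 127.78
Total withheld: 942.64 + 127.78 = 1,070.42
Net pay: 8,649.00 − 1,070.42 = 7,578.58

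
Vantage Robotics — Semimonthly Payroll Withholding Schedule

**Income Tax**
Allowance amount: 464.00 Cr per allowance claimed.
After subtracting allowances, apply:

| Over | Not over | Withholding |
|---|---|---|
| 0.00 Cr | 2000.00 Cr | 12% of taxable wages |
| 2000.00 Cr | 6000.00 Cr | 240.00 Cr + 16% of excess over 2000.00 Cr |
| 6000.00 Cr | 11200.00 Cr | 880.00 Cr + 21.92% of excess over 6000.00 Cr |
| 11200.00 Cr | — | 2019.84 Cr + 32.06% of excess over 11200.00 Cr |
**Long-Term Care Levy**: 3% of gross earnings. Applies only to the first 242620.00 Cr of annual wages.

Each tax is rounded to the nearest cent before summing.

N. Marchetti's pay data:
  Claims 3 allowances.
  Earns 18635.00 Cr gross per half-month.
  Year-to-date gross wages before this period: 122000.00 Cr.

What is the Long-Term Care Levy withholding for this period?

Long-Term Care Levy: 3% × 18635.00 Cr = 559.05 Cr

559.05 Cr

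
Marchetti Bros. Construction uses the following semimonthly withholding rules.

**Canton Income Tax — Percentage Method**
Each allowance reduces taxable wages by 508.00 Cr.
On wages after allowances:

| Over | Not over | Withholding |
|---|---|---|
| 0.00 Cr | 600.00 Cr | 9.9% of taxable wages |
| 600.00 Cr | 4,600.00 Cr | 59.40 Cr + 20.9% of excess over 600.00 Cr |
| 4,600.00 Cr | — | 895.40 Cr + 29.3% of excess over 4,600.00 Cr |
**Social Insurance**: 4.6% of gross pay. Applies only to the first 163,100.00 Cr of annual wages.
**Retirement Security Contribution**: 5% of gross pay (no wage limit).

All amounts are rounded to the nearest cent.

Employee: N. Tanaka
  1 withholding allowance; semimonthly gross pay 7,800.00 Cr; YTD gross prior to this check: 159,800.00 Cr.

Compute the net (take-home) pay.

Canton Income Tax: taxable = 7,800.00 Cr − 1×508.00 Cr = 7,292.00 Cr
  895.40 Cr + 29.3% × (7,292.00 Cr − 4,600.00 Cr) = 895.40 Cr + 29.3% × 2,692.00 Cr = 1,684.16 Cr
Social Insurance: cap 163,100.00 Cr − YTD 159,800.00 Cr = 3,300.00 Cr subject; 4.6% × 3,300.00 Cr = 151.80 Cr
Retirement Security Contribution: 5% × 7,800.00 Cr = 390.00 Cr
Total withheld: 1,684.16 Cr + 151.80 Cr + 390.00 Cr = 2,225.96 Cr
Net pay: 7,800.00 Cr − 2,225.96 Cr = 5,574.04 Cr

5,574.04 Cr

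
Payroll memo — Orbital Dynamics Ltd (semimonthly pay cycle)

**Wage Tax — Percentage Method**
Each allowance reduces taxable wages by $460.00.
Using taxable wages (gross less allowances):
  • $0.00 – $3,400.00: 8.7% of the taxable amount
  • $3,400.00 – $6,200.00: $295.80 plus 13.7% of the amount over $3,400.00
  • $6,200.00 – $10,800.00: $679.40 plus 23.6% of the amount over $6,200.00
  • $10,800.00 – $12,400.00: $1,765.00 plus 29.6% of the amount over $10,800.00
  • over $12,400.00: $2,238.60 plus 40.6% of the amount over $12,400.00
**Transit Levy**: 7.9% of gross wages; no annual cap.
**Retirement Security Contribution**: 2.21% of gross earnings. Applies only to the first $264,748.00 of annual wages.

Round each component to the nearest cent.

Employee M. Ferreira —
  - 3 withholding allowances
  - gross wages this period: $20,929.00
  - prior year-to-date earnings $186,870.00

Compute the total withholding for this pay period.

$7,257.01

Wage Tax: taxable = $20,929.00 − 3×$460.00 = $19,549.00
  $2,238.60 + 40.6% × ($19,549.00 − $12,400.00) = $2,238.60 + 40.6% × $7,149.00 = $5,141.09
Transit Levy: 7.9% × $20,929.00 = $1,653.39
Retirement Security Contribution: 2.21% × $20,929.00 = $462.53
Total: $5,141.09 + $1,653.39 + $462.53 = $7,257.01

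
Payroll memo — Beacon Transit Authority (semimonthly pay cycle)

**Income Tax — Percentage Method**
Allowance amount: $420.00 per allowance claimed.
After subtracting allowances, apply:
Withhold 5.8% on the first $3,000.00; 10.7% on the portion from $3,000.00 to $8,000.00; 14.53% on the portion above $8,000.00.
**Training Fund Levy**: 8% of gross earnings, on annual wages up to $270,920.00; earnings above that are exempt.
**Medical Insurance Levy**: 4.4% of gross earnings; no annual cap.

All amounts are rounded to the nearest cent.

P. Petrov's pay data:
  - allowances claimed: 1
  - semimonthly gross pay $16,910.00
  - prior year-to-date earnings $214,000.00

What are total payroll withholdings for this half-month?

$4,039.44

Income Tax: taxable = $16,910.00 − 1×$420.00 = $16,490.00
  $709.00 + 14.53% × ($16,490.00 − $8,000.00) = $709.00 + 14.53% × $8,490.00 = $1,942.60
Training Fund Levy: 8% × $16,910.00 = $1,352.80
Medical Insurance Levy: 4.4% × $16,910.00 = $744.04
Total: $1,942.60 + $1,352.80 + $744.04 = $4,039.44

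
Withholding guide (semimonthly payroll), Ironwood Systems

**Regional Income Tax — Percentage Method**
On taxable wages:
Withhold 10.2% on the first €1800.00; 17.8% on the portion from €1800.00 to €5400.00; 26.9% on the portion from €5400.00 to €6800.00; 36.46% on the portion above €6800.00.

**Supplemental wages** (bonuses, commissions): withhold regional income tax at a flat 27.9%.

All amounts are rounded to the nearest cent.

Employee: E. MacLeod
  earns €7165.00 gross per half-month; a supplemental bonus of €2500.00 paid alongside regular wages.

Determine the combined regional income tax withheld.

€2031.58

Regional Income Tax: taxable = €7165.00
  €1201.00 + 36.46% × (€7165.00 − €6800.00) = €1201.00 + 36.46% × €365.00 = €1334.08
Supplemental (27.9% flat on bonus): 27.9% × €2500.00 = €697.50
Total regional income tax: €1334.08 + €697.50 = €2031.58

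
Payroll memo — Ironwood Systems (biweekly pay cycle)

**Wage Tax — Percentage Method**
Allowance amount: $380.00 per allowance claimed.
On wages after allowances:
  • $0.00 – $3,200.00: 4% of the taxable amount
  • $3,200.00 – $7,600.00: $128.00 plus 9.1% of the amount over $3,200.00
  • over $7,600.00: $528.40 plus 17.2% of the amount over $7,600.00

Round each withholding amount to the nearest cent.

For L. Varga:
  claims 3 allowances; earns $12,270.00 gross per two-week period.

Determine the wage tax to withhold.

$1,135.56

Wage Tax: taxable = $12,270.00 − 3×$380.00 = $11,130.00
  $528.40 + 17.2% × ($11,130.00 − $7,600.00) = $528.40 + 17.2% × $3,530.00 = $1,135.56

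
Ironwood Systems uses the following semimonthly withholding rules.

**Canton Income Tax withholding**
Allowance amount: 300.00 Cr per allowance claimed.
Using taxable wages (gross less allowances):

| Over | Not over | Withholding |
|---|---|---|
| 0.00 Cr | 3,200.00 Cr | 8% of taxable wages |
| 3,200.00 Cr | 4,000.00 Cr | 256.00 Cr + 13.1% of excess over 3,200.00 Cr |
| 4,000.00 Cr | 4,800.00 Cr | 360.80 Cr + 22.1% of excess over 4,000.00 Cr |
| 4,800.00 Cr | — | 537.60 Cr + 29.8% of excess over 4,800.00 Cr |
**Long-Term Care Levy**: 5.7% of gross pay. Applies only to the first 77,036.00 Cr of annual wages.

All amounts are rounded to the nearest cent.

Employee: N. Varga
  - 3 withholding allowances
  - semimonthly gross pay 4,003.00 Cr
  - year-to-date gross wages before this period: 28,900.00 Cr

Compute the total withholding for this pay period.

476.41 Cr

Canton Income Tax: taxable = 4,003.00 Cr − 3×300.00 Cr = 3,103.00 Cr
  8% × 3,103.00 Cr = 248.24 Cr
Long-Term Care Levy: 5.7% × 4,003.00 Cr = 228.17 Cr
Total: 248.24 Cr + 228.17 Cr = 476.41 Cr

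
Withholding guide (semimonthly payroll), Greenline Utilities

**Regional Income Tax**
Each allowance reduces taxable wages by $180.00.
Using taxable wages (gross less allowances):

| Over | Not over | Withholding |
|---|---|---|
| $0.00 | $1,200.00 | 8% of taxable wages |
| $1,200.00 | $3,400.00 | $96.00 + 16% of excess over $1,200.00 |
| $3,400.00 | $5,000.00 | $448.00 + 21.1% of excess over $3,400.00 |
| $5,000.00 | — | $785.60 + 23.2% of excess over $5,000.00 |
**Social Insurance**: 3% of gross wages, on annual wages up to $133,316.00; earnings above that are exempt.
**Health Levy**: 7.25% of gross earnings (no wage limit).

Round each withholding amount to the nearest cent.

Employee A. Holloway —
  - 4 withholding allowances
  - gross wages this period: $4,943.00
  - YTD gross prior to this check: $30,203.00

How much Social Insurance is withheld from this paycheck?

$148.29

Social Insurance: 3% × $4,943.00 = $148.29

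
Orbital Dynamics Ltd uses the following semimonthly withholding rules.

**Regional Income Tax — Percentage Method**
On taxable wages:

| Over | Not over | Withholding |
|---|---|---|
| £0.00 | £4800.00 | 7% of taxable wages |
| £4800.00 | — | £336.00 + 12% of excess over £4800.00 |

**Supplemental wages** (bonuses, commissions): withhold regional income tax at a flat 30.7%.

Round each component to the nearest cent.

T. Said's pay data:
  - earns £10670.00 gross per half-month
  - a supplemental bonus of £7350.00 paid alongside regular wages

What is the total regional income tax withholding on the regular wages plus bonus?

£3296.85

Regional Income Tax: taxable = £10670.00
  £336.00 + 12% × (£10670.00 − £4800.00) = £336.00 + 12% × £5870.00 = £1040.40
Supplemental (30.7% flat on bonus): 30.7% × £7350.00 = £2256.45
Total regional income tax: £1040.40 + £2256.45 = £3296.85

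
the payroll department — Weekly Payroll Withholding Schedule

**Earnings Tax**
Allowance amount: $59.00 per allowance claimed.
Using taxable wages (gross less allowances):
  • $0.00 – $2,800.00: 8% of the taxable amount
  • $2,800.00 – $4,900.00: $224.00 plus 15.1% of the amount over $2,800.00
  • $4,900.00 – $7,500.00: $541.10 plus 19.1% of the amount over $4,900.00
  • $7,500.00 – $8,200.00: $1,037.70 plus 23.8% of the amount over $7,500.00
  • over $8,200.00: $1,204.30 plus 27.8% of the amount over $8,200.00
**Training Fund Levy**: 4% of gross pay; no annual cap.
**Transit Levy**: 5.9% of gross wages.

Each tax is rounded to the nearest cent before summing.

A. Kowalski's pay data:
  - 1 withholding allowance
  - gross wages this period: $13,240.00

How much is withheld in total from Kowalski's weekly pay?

$3,899.78

Earnings Tax: taxable = $13,240.00 − 1×$59.00 = $13,181.00
  $1,204.30 + 27.8% × ($13,181.00 − $8,200.00) = $1,204.30 + 27.8% × $4,981.00 = $2,589.02
Training Fund Levy: 4% × $13,240.00 = $529.60
Transit Levy: 5.9% × $13,240.00 = $781.16
Total: $2,589.02 + $529.60 + $781.16 = $3,899.78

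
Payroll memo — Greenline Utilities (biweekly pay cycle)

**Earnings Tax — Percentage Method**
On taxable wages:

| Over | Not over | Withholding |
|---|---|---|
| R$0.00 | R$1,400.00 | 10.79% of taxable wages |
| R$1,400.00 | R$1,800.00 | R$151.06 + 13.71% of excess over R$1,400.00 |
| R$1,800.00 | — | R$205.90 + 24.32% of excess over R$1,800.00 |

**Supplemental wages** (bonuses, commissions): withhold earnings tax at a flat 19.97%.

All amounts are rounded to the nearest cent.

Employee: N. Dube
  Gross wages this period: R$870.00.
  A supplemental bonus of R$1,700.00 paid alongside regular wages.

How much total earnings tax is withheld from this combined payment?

R$433.36

Earnings Tax: taxable = R$870.00
  10.79% × R$870.00 = R$93.87
Supplemental (19.97% flat on bonus): 19.97% × R$1,700.00 = R$339.49
Total earnings tax: R$93.87 + R$339.49 = R$433.36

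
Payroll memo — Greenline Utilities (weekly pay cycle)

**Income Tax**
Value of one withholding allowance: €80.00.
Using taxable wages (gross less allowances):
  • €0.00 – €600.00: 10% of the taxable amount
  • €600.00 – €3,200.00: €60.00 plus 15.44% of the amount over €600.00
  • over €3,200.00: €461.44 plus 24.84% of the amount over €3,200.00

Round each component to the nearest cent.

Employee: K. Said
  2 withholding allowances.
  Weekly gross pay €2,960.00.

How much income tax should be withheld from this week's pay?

€399.68

Income Tax: taxable = €2,960.00 − 2×€80.00 = €2,800.00
  €60.00 + 15.44% × (€2,800.00 − €600.00) = €60.00 + 15.44% × €2,200.00 = €399.68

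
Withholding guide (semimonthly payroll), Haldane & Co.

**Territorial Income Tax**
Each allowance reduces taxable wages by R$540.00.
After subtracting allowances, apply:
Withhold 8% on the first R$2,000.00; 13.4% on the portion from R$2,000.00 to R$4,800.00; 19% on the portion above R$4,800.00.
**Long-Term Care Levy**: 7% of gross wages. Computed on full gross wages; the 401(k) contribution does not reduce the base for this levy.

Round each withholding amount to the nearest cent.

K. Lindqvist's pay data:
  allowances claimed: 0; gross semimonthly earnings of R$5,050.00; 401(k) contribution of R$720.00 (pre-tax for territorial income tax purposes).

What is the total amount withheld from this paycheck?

Territorial Income Tax: taxable = R$5,050.00 − R$720.00 = R$4,330.00
  R$160.00 + 13.4% × (R$4,330.00 − R$2,000.00) = R$160.00 + 13.4% × R$2,330.00 = R$472.22
Long-Term Care Levy: 7% × R$5,050.00 = R$353.50
Total: R$472.22 + R$353.50 = R$825.72

R$825.72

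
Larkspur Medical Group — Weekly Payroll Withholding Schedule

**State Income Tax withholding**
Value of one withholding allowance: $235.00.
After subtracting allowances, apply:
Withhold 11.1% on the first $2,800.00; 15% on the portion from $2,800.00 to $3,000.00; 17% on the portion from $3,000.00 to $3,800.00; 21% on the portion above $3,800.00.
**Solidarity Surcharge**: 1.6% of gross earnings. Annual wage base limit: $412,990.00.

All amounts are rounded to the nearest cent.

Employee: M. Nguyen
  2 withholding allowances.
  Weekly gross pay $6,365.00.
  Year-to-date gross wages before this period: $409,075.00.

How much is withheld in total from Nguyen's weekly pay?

$979.39

State Income Tax: taxable = $6,365.00 − 2×$235.00 = $5,895.00
  $476.80 + 21% × ($5,895.00 − $3,800.00) = $476.80 + 21% × $2,095.00 = $916.75
Solidarity Surcharge: cap $412,990.00 − YTD $409,075.00 = $3,915.00 subject; 1.6% × $3,915.00 = $62.64
Total: $916.75 + $62.64 = $979.39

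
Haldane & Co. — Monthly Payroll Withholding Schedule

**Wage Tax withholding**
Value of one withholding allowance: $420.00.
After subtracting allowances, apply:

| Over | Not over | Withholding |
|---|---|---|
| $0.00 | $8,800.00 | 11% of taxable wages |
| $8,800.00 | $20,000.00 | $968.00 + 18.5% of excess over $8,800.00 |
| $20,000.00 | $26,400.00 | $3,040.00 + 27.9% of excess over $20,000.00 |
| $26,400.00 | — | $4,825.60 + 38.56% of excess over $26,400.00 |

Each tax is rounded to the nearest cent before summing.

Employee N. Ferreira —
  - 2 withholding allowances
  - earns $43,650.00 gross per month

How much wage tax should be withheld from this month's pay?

Wage Tax: taxable = $43,650.00 − 2×$420.00 = $42,810.00
  $4,825.60 + 38.56% × ($42,810.00 − $26,400.00) = $4,825.60 + 38.56% × $16,410.00 = $11,153.30

$11,153.30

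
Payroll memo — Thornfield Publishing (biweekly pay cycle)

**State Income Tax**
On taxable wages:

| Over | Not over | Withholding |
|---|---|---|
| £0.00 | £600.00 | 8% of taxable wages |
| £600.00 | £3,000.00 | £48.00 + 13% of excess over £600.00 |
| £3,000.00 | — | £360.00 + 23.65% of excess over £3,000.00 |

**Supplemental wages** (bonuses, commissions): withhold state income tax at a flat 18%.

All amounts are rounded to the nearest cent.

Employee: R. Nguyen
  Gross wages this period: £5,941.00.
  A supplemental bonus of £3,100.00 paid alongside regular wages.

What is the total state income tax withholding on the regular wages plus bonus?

State Income Tax: taxable = £5,941.00
  £360.00 + 23.65% × (£5,941.00 − £3,000.00) = £360.00 + 23.65% × £2,941.00 = £1,055.55
Supplemental (18% flat on bonus): 18% × £3,100.00 = £558.00
Total state income tax: £1,055.55 + £558.00 = £1,613.55

£1,613.55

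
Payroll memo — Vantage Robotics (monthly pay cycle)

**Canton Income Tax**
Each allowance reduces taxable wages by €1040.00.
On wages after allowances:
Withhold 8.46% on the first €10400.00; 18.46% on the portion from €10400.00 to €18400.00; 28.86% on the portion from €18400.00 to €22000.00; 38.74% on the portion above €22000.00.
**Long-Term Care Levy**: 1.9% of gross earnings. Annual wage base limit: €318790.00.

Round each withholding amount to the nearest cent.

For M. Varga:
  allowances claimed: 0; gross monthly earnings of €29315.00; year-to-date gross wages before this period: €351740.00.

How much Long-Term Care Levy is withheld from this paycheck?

Long-Term Care Levy: YTD €351740.00 ≥ cap €318790.00 → €0.00

€0.00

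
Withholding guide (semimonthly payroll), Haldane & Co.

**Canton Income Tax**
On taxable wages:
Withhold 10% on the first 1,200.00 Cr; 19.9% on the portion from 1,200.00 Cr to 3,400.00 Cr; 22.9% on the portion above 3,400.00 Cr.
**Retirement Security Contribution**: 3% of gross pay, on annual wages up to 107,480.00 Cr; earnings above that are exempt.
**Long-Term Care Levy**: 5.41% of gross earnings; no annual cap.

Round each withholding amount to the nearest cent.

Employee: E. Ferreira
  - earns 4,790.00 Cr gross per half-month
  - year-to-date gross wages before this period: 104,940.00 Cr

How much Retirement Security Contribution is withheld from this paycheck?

Retirement Security Contribution: cap 107,480.00 Cr − YTD 104,940.00 Cr = 2,540.00 Cr subject; 3% × 2,540.00 Cr = 76.20 Cr

76.20 Cr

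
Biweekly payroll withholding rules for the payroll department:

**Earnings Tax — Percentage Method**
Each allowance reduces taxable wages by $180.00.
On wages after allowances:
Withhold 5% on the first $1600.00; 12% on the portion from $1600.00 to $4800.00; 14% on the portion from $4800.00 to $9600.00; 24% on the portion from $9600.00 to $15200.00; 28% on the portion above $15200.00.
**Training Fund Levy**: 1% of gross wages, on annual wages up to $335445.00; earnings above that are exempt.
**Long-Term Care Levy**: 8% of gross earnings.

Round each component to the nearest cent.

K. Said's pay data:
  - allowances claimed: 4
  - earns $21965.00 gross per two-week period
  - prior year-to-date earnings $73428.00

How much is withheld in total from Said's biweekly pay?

Earnings Tax: taxable = $21965.00 − 4×$180.00 = $21245.00
  $2480.00 + 28% × ($21245.00 − $15200.00) = $2480.00 + 28% × $6045.00 = $4172.60
Training Fund Levy: 1% × $21965.00 = $219.65
Long-Term Care Levy: 8% × $21965.00 = $1757.20
Total: $4172.60 + $219.65 + $1757.20 = $6149.45

$6149.45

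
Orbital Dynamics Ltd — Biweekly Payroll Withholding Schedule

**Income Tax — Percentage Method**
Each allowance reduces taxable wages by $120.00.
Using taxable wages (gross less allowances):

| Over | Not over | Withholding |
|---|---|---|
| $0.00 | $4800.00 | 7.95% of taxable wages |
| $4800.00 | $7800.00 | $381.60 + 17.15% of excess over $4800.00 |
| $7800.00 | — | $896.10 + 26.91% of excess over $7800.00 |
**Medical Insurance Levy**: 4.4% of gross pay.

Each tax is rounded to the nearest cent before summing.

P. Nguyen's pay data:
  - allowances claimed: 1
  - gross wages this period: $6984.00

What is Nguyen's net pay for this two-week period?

$5941.12

Income Tax: taxable = $6984.00 − 1×$120.00 = $6864.00
  $381.60 + 17.15% × ($6864.00 − $4800.00) = $381.60 + 17.15% × $2064.00 = $735.58
Medical Insurance Levy: 4.4% × $6984.00 = $307.30
Total withheld: $735.58 + $307.30 = $1042.88
Net pay: $6984.00 − $1042.88 = $5941.12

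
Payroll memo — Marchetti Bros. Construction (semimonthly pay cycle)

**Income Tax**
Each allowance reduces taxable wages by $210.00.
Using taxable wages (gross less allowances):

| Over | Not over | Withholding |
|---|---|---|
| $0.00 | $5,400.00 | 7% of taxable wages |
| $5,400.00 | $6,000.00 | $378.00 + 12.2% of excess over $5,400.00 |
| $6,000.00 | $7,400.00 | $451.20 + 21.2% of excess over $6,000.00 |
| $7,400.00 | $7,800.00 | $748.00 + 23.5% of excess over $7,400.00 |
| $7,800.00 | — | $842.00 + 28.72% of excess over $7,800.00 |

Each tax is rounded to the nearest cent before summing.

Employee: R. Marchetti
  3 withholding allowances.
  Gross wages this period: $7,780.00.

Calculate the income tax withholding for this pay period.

$695.00

Income Tax: taxable = $7,780.00 − 3×$210.00 = $7,150.00
  $451.20 + 21.2% × ($7,150.00 − $6,000.00) = $451.20 + 21.2% × $1,150.00 = $695.00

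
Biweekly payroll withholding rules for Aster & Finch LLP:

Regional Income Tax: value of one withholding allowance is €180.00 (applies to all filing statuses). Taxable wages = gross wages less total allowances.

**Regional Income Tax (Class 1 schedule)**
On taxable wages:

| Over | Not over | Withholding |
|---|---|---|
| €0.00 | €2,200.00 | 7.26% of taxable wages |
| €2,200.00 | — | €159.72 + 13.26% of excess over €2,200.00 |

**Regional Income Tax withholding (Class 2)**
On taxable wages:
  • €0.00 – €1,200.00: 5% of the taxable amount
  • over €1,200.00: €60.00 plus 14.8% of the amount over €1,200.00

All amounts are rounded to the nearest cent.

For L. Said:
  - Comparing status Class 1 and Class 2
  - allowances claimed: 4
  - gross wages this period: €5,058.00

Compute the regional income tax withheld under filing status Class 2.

€524.42

Regional Income Tax (Class 2): taxable = €5,058.00 − 4×€180.00 = €4,338.00
  €60.00 + 14.8% × (€4,338.00 − €1,200.00) = €60.00 + 14.8% × €3,138.00 = €524.42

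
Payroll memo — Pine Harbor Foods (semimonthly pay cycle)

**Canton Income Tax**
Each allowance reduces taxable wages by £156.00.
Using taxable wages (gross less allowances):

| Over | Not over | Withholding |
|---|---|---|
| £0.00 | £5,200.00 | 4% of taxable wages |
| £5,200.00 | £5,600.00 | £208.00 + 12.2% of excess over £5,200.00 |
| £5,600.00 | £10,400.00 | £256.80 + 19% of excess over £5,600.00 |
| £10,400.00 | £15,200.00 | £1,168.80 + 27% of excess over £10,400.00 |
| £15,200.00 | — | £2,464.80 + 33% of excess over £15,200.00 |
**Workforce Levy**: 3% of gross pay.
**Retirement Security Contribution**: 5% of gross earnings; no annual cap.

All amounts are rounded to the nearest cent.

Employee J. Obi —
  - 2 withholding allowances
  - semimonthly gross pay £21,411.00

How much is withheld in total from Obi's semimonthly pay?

£6,124.35

Canton Income Tax: taxable = £21,411.00 − 2×£156.00 = £21,099.00
  £2,464.80 + 33% × (£21,099.00 − £15,200.00) = £2,464.80 + 33% × £5,899.00 = £4,411.47
Workforce Levy: 3% × £21,411.00 = £642.33
Retirement Security Contribution: 5% × £21,411.00 = £1,070.55
Total: £4,411.47 + £642.33 + £1,070.55 = £6,124.35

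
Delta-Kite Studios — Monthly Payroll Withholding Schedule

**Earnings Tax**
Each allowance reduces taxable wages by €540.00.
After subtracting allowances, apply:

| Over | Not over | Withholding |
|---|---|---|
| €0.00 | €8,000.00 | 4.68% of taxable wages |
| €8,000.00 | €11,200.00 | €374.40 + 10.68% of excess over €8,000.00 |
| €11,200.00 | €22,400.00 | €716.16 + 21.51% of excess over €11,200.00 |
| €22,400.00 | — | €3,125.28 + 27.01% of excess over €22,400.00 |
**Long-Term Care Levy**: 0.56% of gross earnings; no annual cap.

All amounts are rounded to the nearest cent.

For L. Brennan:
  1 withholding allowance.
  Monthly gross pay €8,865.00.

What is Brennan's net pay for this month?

€8,406.25

Earnings Tax: taxable = €8,865.00 − 1×€540.00 = €8,325.00
  €374.40 + 10.68% × (€8,325.00 − €8,000.00) = €374.40 + 10.68% × €325.00 = €409.11
Long-Term Care Levy: 0.56% × €8,865.00 = €49.64
Total withheld: €409.11 + €49.64 = €458.75
Net pay: €8,865.00 − €458.75 = €8,406.25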